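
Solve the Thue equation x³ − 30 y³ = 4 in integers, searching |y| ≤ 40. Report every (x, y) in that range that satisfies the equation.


The equation is x³ - 30y³ = 4. For fixed y, x³ = 30·y³ + 4, so a solution requires the RHS to be a perfect cube.
Strategy: iterate y from -40 to 40, compute RHS = 30·y³ + 4, and check whether it is a (positive or negative) perfect cube.
Check small values of y:
  y = 0: RHS = 4 is not a perfect cube.
  y = 1: RHS = 34 is not a perfect cube.
  y = -1: RHS = -26 is not a perfect cube.
  y = 2: RHS = 244 is not a perfect cube.
  y = -2: RHS = -236 is not a perfect cube.
  y = 3: RHS = 814 is not a perfect cube.
  y = -3: RHS = -806 is not a perfect cube.
Continuing the search up to |y| = 40 finds no solutions either.
No (x, y) in the scanned range satisfies the equation.

No integer solutions with |y| ≤ 40.


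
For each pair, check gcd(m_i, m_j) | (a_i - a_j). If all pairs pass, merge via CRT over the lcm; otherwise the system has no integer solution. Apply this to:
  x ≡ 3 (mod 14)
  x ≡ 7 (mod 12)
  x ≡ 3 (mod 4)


Moduli 14, 12, 4 are not pairwise coprime, so CRT works modulo lcm(m_i) when all pairwise compatibility conditions hold.
Pairwise compatibility: gcd(m_i, m_j) must divide a_i - a_j for every pair.
Merge one congruence at a time:
  Start: x ≡ 3 (mod 14).
  Combine with x ≡ 7 (mod 12): gcd(14, 12) = 2; 7 - 3 = 4, which IS divisible by 2, so compatible.
    Write x = 3 + 14·t and substitute into x ≡ 7 (mod 12): 14·t ≡ 7 − 3 = 4 (mod 12).
    Divide the congruence (and modulus) by g = 2: 7·t ≡ 2 (mod 6).
    Reduce coefficients mod 6: 1·t ≡ 2 (mod 6).
    So t ≡ 2 (mod 6).
    Then x = 3 + 14·2 = 31, valid modulo lcm(14, 12) = 84: x ≡ 31 (mod 84).
  Combine with x ≡ 3 (mod 4): gcd(84, 4) = 4; 3 - 31 = -28, which IS divisible by 4, so compatible.
    Write x = 31 + 84·t and substitute into x ≡ 3 (mod 4): 84·t ≡ 3 − 31 = -28 (mod 4).
    Divide the congruence (and modulus) by g = 4: 21·t ≡ -7 (mod 1).
    Modulo 1 every t works; take t = 0.
    Then x = 31 + 84·0 = 31, valid modulo lcm(84, 4) = 84: x ≡ 31 (mod 84).
Verify: 31 mod 14 = 3, 31 mod 12 = 7, 31 mod 4 = 3.

x ≡ 31 (mod 84).


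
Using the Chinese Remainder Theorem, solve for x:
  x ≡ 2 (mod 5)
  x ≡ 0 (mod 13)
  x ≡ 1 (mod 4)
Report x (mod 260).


Moduli 5, 13, 4 are pairwise coprime; by CRT there is a unique solution modulo M = 5 · 13 · 4 = 260.
Solve pairwise, accumulating the modulus:
  Start with x ≡ 2 (mod 5).
  Combine with x ≡ 0 (mod 13): since gcd(5, 13) = 1, we get a unique residue mod 65.
    Write x = 2 + 5·t and substitute into x ≡ 0 (mod 13): 5·t ≡ 0 − 2 = -2 (mod 13).
    Reduce coefficients mod 13: 5·t ≡ 11 (mod 13).
    The inverse of 5 mod 13 is 8 (since 5·8 = 40 = 3·13 + 1), so t ≡ 8·11 = 88 ≡ 10 (mod 13).
    Then x = 2 + 5·10 = 52, valid modulo lcm(5, 13) = 65: x ≡ 52 (mod 65).
  Combine with x ≡ 1 (mod 4): since gcd(65, 4) = 1, we get a unique residue mod 260.
    Write x = 52 + 65·t and substitute into x ≡ 1 (mod 4): 65·t ≡ 1 − 52 = -51 (mod 4).
    Reduce coefficients mod 4: 1·t ≡ 1 (mod 4).
    So t ≡ 1 (mod 4).
    Then x = 52 + 65·1 = 117, valid modulo lcm(65, 4) = 260: x ≡ 117 (mod 260).
Verify: 117 mod 5 = 2 ✓, 117 mod 13 = 0 ✓, 117 mod 4 = 1 ✓.

x ≡ 117 (mod 260).


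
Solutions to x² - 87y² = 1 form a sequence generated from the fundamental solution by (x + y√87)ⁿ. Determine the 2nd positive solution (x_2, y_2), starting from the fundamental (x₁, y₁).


Step 1: Find the fundamental solution (x₁, y₁) of x² - 87y² = 1.
  Expand √87 as a continued fraction. a₀ = ⌊√87⌋ = 9; iterate m_{k+1} = d_k·a_k − m_k, d_{k+1} = (87 − m_{k+1}²)/d_k, a_{k+1} = ⌊(a₀ + m_{k+1})/d_{k+1}⌋ (starting m₀ = 0, d₀ = 1), with convergents p_k = a_k·p_{k-1} + p_{k-2}, q_k = a_k·q_{k-1} + q_{k-2} (p₋₁ = 1, q₋₁ = 0):
  k = 0: a₀ = 9; p₀/q₀ = 9/1; p₀² − 87·q₀² = 81 − 87 = -6.
  k = 1: m = 9, d = 6, a = ⌊(9 + 9)/6⌋ = 3; p/q = (3·9 + 1)/(3·1 + 0) = 28/3; p² − 87·q² = 784 − 783 = 1.
  The first convergent with p² − 87·q² = 1 gives the fundamental solution (x₁, y₁) = (28, 3).
Step 2: Apply the recurrence (x_{n+1}, y_{n+1}) = (x₁x_n + 87y₁y_n, x₁y_n + y₁x_n) repeatedly.
  From (x_1, y_1) = (28, 3): x_2 = 28·28 + 87·3·3 = 1567; y_2 = 28·3 + 3·28 = 168.
Step 3: Verify x_2² - 87·y_2² = 2455489 - 2455488 = 1 (should be 1). ✓

(x_1, y_1) = (28, 3); (x_2, y_2) = (1567, 168).


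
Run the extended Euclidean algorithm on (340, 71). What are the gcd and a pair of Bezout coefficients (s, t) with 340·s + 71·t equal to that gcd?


Euclidean algorithm on (340, 71) — divide until remainder is 0:
  340 = 4 · 71 + 56
  71 = 1 · 56 + 15
  56 = 3 · 15 + 11
  15 = 1 · 11 + 4
  11 = 2 · 4 + 3
  4 = 1 · 3 + 1
  3 = 3 · 1 + 0
gcd(340, 71) = 1.
Track Bezout coefficients alongside the remainders: start with r₀ = 340 = a·1 + b·0 (s = 1, t = 0) and r₁ = 71 = a·0 + b·1 (s = 0, t = 1); each new remainder r_{k+1} = r_{k-1} − q_k·r_k inherits s_{k+1} = s_{k-1} − q_k·s_k, t_{k+1} = t_{k-1} − q_k·t_k, so r_k = a·s_k + b·t_k at every step:
  q = 4: r = 56, s = 1 − 4·0 = 1, t = 0 − 4·1 = -4  (check: 340·1 + 71·(-4) = 56)
  q = 1: r = 15, s = 0 − 1·1 = -1, t = 1 − 1·(-4) = 5  (check: 340·(-1) + 71·5 = 15)
  q = 3: r = 11, s = 1 − 3·(-1) = 4, t = -4 − 3·5 = -19  (check: 340·4 + 71·(-19) = 11)
  q = 1: r = 4, s = -1 − 1·4 = -5, t = 5 − 1·(-19) = 24  (check: 340·(-5) + 71·24 = 4)
  q = 2: r = 3, s = 4 − 2·(-5) = 14, t = -19 − 2·24 = -67  (check: 340·14 + 71·(-67) = 3)
  q = 1: r = 1, s = -5 − 1·14 = -19, t = 24 − 1·(-67) = 91  (check: 340·(-19) + 71·91 = 1)
The row with r = 1 (the gcd) gives the Bezout coefficients s = -19, t = 91.
Result: 340 · (-19) + 71 · (91) = 1.

gcd(340, 71) = 1; s = -19, t = 91 (check: 340·(-19) + 71·91 = 1).


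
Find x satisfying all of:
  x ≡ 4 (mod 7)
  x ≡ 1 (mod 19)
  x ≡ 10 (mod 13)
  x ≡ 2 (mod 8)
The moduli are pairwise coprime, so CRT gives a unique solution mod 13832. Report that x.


Product of moduli M = 7 · 19 · 13 · 8 = 13832.
Merge one congruence at a time:
  Start: x ≡ 4 (mod 7).
  Combine with x ≡ 1 (mod 19); new modulus lcm = 133.
    Write x = 4 + 7·t and substitute into x ≡ 1 (mod 19): 7·t ≡ 1 − 4 = -3 (mod 19).
    Reduce coefficients mod 19: 7·t ≡ 16 (mod 19).
    The inverse of 7 mod 19 is 11 (since 7·11 = 77 = 4·19 + 1), so t ≡ 11·16 = 176 ≡ 5 (mod 19).
    Then x = 4 + 7·5 = 39, valid modulo lcm(7, 19) = 133: x ≡ 39 (mod 133).
  Combine with x ≡ 10 (mod 13); new modulus lcm = 1729.
    Write x = 39 + 133·t and substitute into x ≡ 10 (mod 13): 133·t ≡ 10 − 39 = -29 (mod 13).
    Reduce coefficients mod 13: 3·t ≡ 10 (mod 13).
    The inverse of 3 mod 13 is 9 (since 3·9 = 27 = 2·13 + 1), so t ≡ 9·10 = 90 ≡ 12 (mod 13).
    Then x = 39 + 133·12 = 1635, valid modulo lcm(133, 13) = 1729: x ≡ 1635 (mod 1729).
  Combine with x ≡ 2 (mod 8); new modulus lcm = 13832.
    Write x = 1635 + 1729·t and substitute into x ≡ 2 (mod 8): 1729·t ≡ 2 − 1635 = -1633 (mod 8).
    Reduce coefficients mod 8: 1·t ≡ 7 (mod 8).
    So t ≡ 7 (mod 8).
    Then x = 1635 + 1729·7 = 13738, valid modulo lcm(1729, 8) = 13832: x ≡ 13738 (mod 13832).
Verify against each original: 13738 mod 7 = 4, 13738 mod 19 = 1, 13738 mod 13 = 10, 13738 mod 8 = 2.

x ≡ 13738 (mod 13832).


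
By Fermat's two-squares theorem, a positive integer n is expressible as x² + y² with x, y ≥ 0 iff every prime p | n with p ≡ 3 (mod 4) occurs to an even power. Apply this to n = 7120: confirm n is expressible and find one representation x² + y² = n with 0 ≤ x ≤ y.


Step 1: Factor n = 7120 = 2^4 · 5 · 89.
Step 2: Check the mod-4 condition on each prime factor: 2 = 2 (special); 5 ≡ 1 (mod 4), exponent 1; 89 ≡ 1 (mod 4), exponent 1.
All primes ≡ 3 (mod 4) appear to even exponent (or don't appear), so by the two-squares theorem n IS expressible as a sum of two squares.
Step 3: Build a representation. Group n = k² · m with k = 4 and m = 5 · 89 = 445 (a product of primes ≡ 1 (mod 4)); a representation of m scales to one of n via (k·x)² + (k·y)² = k²(x² + y²). Each prime p ≡ 1 (mod 4) is itself a sum of two squares; find a² by testing p − a² for a perfect square:
  5: 5 − 1² = 4 = 2² ⇒ 5 = 1² + 2².
  89: 89 − 1² = 88, 89 − 2² = 85, 89 − 3² = 80, 89 − 4² = 73, 89 − 5² = 64 = 8² ⇒ 89 = 5² + 8².
  Combine using the Brahmagupta–Fibonacci identity (a² + b²)(c² + d²) = (ac − bd)² + (ad + bc)² = (ac + bd)² + (ad − bc)²:
  5 · 89 = 445: from (1² + 2²)(5² + 8²), take (1·5 − 2·8, 1·8 + 2·5) = (5 − 16, 8 + 10) = (-11, 18); dropping signs (only squares matter) gives (11, 18); check 11² + 18² = 121 + 324 = 445 ✓.
  Scale by k = 4: (4·11, 4·18) = (44, 72).
Step 4: Order so x ≤ y and verify: 44² + 72² = 1936 + 5184 = 7120 = n. ✓

n = 7120 = 44² + 72² (one valid representation with x ≤ y).


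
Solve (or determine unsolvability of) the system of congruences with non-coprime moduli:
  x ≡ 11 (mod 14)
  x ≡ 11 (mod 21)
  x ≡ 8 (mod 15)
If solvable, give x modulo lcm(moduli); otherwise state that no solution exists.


Moduli 14, 21, 15 are not pairwise coprime, so CRT works modulo lcm(m_i) when all pairwise compatibility conditions hold.
Pairwise compatibility: gcd(m_i, m_j) must divide a_i - a_j for every pair.
Merge one congruence at a time:
  Start: x ≡ 11 (mod 14).
  Combine with x ≡ 11 (mod 21): gcd(14, 21) = 7; 11 - 11 = 0, which IS divisible by 7, so compatible.
    Write x = 11 + 14·t and substitute into x ≡ 11 (mod 21): 14·t ≡ 11 − 11 = 0 (mod 21).
    Divide the congruence (and modulus) by g = 7: 2·t ≡ 0 (mod 3).
    The inverse of 2 mod 3 is 2 (since 2·2 = 4 = 1·3 + 1), so t ≡ 2·0 = 0 ≡ 0 (mod 3).
    Then x = 11 + 14·0 = 11, valid modulo lcm(14, 21) = 42: x ≡ 11 (mod 42).
  Combine with x ≡ 8 (mod 15): gcd(42, 15) = 3; 8 - 11 = -3, which IS divisible by 3, so compatible.
    Write x = 11 + 42·t and substitute into x ≡ 8 (mod 15): 42·t ≡ 8 − 11 = -3 (mod 15).
    Divide the congruence (and modulus) by g = 3: 14·t ≡ -1 (mod 5).
    Reduce coefficients mod 5: 4·t ≡ 4 (mod 5).
    The inverse of 4 mod 5 is 4 (since 4·4 = 16 = 3·5 + 1), so t ≡ 4·4 = 16 ≡ 1 (mod 5).
    Then x = 11 + 42·1 = 53, valid modulo lcm(42, 15) = 210: x ≡ 53 (mod 210).
Verify: 53 mod 14 = 11, 53 mod 21 = 11, 53 mod 15 = 8.

x ≡ 53 (mod 210).


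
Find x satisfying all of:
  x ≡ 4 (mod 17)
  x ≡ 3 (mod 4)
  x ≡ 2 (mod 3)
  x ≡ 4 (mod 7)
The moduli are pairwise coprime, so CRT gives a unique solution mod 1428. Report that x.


Product of moduli M = 17 · 4 · 3 · 7 = 1428.
Merge one congruence at a time:
  Start: x ≡ 4 (mod 17).
  Combine with x ≡ 3 (mod 4); new modulus lcm = 68.
    Write x = 4 + 17·t and substitute into x ≡ 3 (mod 4): 17·t ≡ 3 − 4 = -1 (mod 4).
    Reduce coefficients mod 4: 1·t ≡ 3 (mod 4).
    So t ≡ 3 (mod 4).
    Then x = 4 + 17·3 = 55, valid modulo lcm(17, 4) = 68: x ≡ 55 (mod 68).
  Combine with x ≡ 2 (mod 3); new modulus lcm = 204.
    Write x = 55 + 68·t and substitute into x ≡ 2 (mod 3): 68·t ≡ 2 − 55 = -53 (mod 3).
    Reduce coefficients mod 3: 2·t ≡ 1 (mod 3).
    The inverse of 2 mod 3 is 2 (since 2·2 = 4 = 1·3 + 1), so t ≡ 2·1 = 2 ≡ 2 (mod 3).
    Then x = 55 + 68·2 = 191, valid modulo lcm(68, 3) = 204: x ≡ 191 (mod 204).
  Combine with x ≡ 4 (mod 7); new modulus lcm = 1428.
    Write x = 191 + 204·t and substitute into x ≡ 4 (mod 7): 204·t ≡ 4 − 191 = -187 (mod 7).
    Reduce coefficients mod 7: 1·t ≡ 2 (mod 7).
    So t ≡ 2 (mod 7).
    Then x = 191 + 204·2 = 599, valid modulo lcm(204, 7) = 1428: x ≡ 599 (mod 1428).
Verify against each original: 599 mod 17 = 4, 599 mod 4 = 3, 599 mod 3 = 2, 599 mod 7 = 4.

x ≡ 599 (mod 1428).


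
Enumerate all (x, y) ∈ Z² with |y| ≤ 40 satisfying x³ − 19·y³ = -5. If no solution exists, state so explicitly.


The equation is x³ - 19y³ = -5. For fixed y, x³ = 19·y³ − 5, so a solution requires the RHS to be a perfect cube.
Strategy: iterate y from -40 to 40, compute RHS = 19·y³ − 5, and check whether it is a (positive or negative) perfect cube.
Check small values of y:
  y = 0: RHS = -5 is not a perfect cube.
  y = 1: RHS = 14 is not a perfect cube.
  y = -1: RHS = -24 is not a perfect cube.
  y = 2: RHS = 147 is not a perfect cube.
  y = -2: RHS = -157 is not a perfect cube.
  y = 3: RHS = 508 is not a perfect cube.
  y = -3: RHS = -518 is not a perfect cube.
Continuing the search up to |y| = 40 finds no solutions either.
No (x, y) in the scanned range satisfies the equation.

No integer solutions with |y| ≤ 40.


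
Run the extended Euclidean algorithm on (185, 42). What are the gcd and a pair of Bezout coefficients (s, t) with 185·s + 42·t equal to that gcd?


Euclidean algorithm on (185, 42) — divide until remainder is 0:
  185 = 4 · 42 + 17
  42 = 2 · 17 + 8
  17 = 2 · 8 + 1
  8 = 8 · 1 + 0
gcd(185, 42) = 1.
Track Bezout coefficients alongside the remainders: start with r₀ = 185 = a·1 + b·0 (s = 1, t = 0) and r₁ = 42 = a·0 + b·1 (s = 0, t = 1); each new remainder r_{k+1} = r_{k-1} − q_k·r_k inherits s_{k+1} = s_{k-1} − q_k·s_k, t_{k+1} = t_{k-1} − q_k·t_k, so r_k = a·s_k + b·t_k at every step:
  q = 4: r = 17, s = 1 − 4·0 = 1, t = 0 − 4·1 = -4  (check: 185·1 + 42·(-4) = 17)
  q = 2: r = 8, s = 0 − 2·1 = -2, t = 1 − 2·(-4) = 9  (check: 185·(-2) + 42·9 = 8)
  q = 2: r = 1, s = 1 − 2·(-2) = 5, t = -4 − 2·9 = -22  (check: 185·5 + 42·(-22) = 1)
The row with r = 1 (the gcd) gives the Bezout coefficients s = 5, t = -22.
Result: 185 · (5) + 42 · (-22) = 1.

gcd(185, 42) = 1; s = 5, t = -22 (check: 185·5 + 42·(-22) = 1).


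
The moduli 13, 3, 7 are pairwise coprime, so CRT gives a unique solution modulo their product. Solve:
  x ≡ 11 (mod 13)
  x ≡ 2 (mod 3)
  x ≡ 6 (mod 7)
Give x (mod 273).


Moduli 13, 3, 7 are pairwise coprime; by CRT there is a unique solution modulo M = 13 · 3 · 7 = 273.
Solve pairwise, accumulating the modulus:
  Start with x ≡ 11 (mod 13).
  Combine with x ≡ 2 (mod 3): since gcd(13, 3) = 1, we get a unique residue mod 39.
    Write x = 11 + 13·t and substitute into x ≡ 2 (mod 3): 13·t ≡ 2 − 11 = -9 (mod 3).
    Reduce coefficients mod 3: 1·t ≡ 0 (mod 3).
    So t ≡ 0 (mod 3).
    Then x = 11 + 13·0 = 11, valid modulo lcm(13, 3) = 39: x ≡ 11 (mod 39).
  Combine with x ≡ 6 (mod 7): since gcd(39, 7) = 1, we get a unique residue mod 273.
    Write x = 11 + 39·t and substitute into x ≡ 6 (mod 7): 39·t ≡ 6 − 11 = -5 (mod 7).
    Reduce coefficients mod 7: 4·t ≡ 2 (mod 7).
    The inverse of 4 mod 7 is 2 (since 4·2 = 8 = 1·7 + 1), so t ≡ 2·2 = 4 ≡ 4 (mod 7).
    Then x = 11 + 39·4 = 167, valid modulo lcm(39, 7) = 273: x ≡ 167 (mod 273).
Verify: 167 mod 13 = 11 ✓, 167 mod 3 = 2 ✓, 167 mod 7 = 6 ✓.

x ≡ 167 (mod 273).


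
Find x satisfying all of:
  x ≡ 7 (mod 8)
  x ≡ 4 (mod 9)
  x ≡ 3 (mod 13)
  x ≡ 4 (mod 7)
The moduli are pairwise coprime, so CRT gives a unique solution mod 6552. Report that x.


Product of moduli M = 8 · 9 · 13 · 7 = 6552.
Merge one congruence at a time:
  Start: x ≡ 7 (mod 8).
  Combine with x ≡ 4 (mod 9); new modulus lcm = 72.
    Write x = 7 + 8·t and substitute into x ≡ 4 (mod 9): 8·t ≡ 4 − 7 = -3 (mod 9).
    Reduce coefficients mod 9: 8·t ≡ 6 (mod 9).
    The inverse of 8 mod 9 is 8 (since 8·8 = 64 = 7·9 + 1), so t ≡ 8·6 = 48 ≡ 3 (mod 9).
    Then x = 7 + 8·3 = 31, valid modulo lcm(8, 9) = 72: x ≡ 31 (mod 72).
  Combine with x ≡ 3 (mod 13); new modulus lcm = 936.
    Write x = 31 + 72·t and substitute into x ≡ 3 (mod 13): 72·t ≡ 3 − 31 = -28 (mod 13).
    Reduce coefficients mod 13: 7·t ≡ 11 (mod 13).
    The inverse of 7 mod 13 is 2 (since 7·2 = 14 = 1·13 + 1), so t ≡ 2·11 = 22 ≡ 9 (mod 13).
    Then x = 31 + 72·9 = 679, valid modulo lcm(72, 13) = 936: x ≡ 679 (mod 936).
  Combine with x ≡ 4 (mod 7); new modulus lcm = 6552.
    Write x = 679 + 936·t and substitute into x ≡ 4 (mod 7): 936·t ≡ 4 − 679 = -675 (mod 7).
    Reduce coefficients mod 7: 5·t ≡ 4 (mod 7).
    The inverse of 5 mod 7 is 3 (since 5·3 = 15 = 2·7 + 1), so t ≡ 3·4 = 12 ≡ 5 (mod 7).
    Then x = 679 + 936·5 = 5359, valid modulo lcm(936, 7) = 6552: x ≡ 5359 (mod 6552).
Verify against each original: 5359 mod 8 = 7, 5359 mod 9 = 4, 5359 mod 13 = 3, 5359 mod 7 = 4.

x ≡ 5359 (mod 6552).


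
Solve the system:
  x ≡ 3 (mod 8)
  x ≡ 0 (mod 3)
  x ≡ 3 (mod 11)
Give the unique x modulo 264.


Moduli 8, 3, 11 are pairwise coprime; by CRT there is a unique solution modulo M = 8 · 3 · 11 = 264.
Solve pairwise, accumulating the modulus:
  Start with x ≡ 3 (mod 8).
  Combine with x ≡ 0 (mod 3): since gcd(8, 3) = 1, we get a unique residue mod 24.
    Write x = 3 + 8·t and substitute into x ≡ 0 (mod 3): 8·t ≡ 0 − 3 = -3 (mod 3).
    Reduce coefficients mod 3: 2·t ≡ 0 (mod 3).
    The inverse of 2 mod 3 is 2 (since 2·2 = 4 = 1·3 + 1), so t ≡ 2·0 = 0 ≡ 0 (mod 3).
    Then x = 3 + 8·0 = 3, valid modulo lcm(8, 3) = 24: x ≡ 3 (mod 24).
  Combine with x ≡ 3 (mod 11): since gcd(24, 11) = 1, we get a unique residue mod 264.
    Write x = 3 + 24·t and substitute into x ≡ 3 (mod 11): 24·t ≡ 3 − 3 = 0 (mod 11).
    Reduce coefficients mod 11: 2·t ≡ 0 (mod 11).
    The inverse of 2 mod 11 is 6 (since 2·6 = 12 = 1·11 + 1), so t ≡ 6·0 = 0 ≡ 0 (mod 11).
    Then x = 3 + 24·0 = 3, valid modulo lcm(24, 11) = 264: x ≡ 3 (mod 264).
Verify: 3 mod 8 = 3 ✓, 3 mod 3 = 0 ✓, 3 mod 11 = 3 ✓.

x ≡ 3 (mod 264).


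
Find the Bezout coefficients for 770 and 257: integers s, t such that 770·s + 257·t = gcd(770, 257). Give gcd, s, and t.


Euclidean algorithm on (770, 257) — divide until remainder is 0:
  770 = 2 · 257 + 256
  257 = 1 · 256 + 1
  256 = 256 · 1 + 0
gcd(770, 257) = 1.
Track Bezout coefficients alongside the remainders: start with r₀ = 770 = a·1 + b·0 (s = 1, t = 0) and r₁ = 257 = a·0 + b·1 (s = 0, t = 1); each new remainder r_{k+1} = r_{k-1} − q_k·r_k inherits s_{k+1} = s_{k-1} − q_k·s_k, t_{k+1} = t_{k-1} − q_k·t_k, so r_k = a·s_k + b·t_k at every step:
  q = 2: r = 256, s = 1 − 2·0 = 1, t = 0 − 2·1 = -2  (check: 770·1 + 257·(-2) = 256)
  q = 1: r = 1, s = 0 − 1·1 = -1, t = 1 − 1·(-2) = 3  (check: 770·(-1) + 257·3 = 1)
The row with r = 1 (the gcd) gives the Bezout coefficients s = -1, t = 3.
Result: 770 · (-1) + 257 · (3) = 1.

gcd(770, 257) = 1; s = -1, t = 3 (check: 770·(-1) + 257·3 = 1).


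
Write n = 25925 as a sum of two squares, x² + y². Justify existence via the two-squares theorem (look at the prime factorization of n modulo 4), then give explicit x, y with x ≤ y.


Step 1: Factor n = 25925 = 5^2 · 17 · 61.
Step 2: Check the mod-4 condition on each prime factor: 5 ≡ 1 (mod 4), exponent 2; 17 ≡ 1 (mod 4), exponent 1; 61 ≡ 1 (mod 4), exponent 1.
All primes ≡ 3 (mod 4) appear to even exponent (or don't appear), so by the two-squares theorem n IS expressible as a sum of two squares.
Step 3: Build a representation. Group n = k² · m with k = 5 and m = 17 · 61 = 1037 (a product of primes ≡ 1 (mod 4)); a representation of m scales to one of n via (k·x)² + (k·y)² = k²(x² + y²). Each prime p ≡ 1 (mod 4) is itself a sum of two squares; find a² by testing p − a² for a perfect square:
  17: 17 − 1² = 16 = 4² ⇒ 17 = 1² + 4².
  61: 61 − 1² = 60, 61 − 2² = 57, 61 − 3² = 52, 61 − 4² = 45, 61 − 5² = 36 = 6² ⇒ 61 = 5² + 6².
  Combine using the Brahmagupta–Fibonacci identity (a² + b²)(c² + d²) = (ac − bd)² + (ad + bc)² = (ac + bd)² + (ad − bc)²:
  17 · 61 = 1037: from (1² + 4²)(5² + 6²), take (1·5 − 4·6, 1·6 + 4·5) = (5 − 24, 6 + 20) = (-19, 26); dropping signs (only squares matter) gives (19, 26); check 19² + 26² = 361 + 676 = 1037 ✓.
  Scale by k = 5: (5·19, 5·26) = (95, 130).
Step 4: Order so x ≤ y and verify: 95² + 130² = 9025 + 16900 = 25925 = n. ✓

n = 25925 = 95² + 130² (one valid representation with x ≤ y).


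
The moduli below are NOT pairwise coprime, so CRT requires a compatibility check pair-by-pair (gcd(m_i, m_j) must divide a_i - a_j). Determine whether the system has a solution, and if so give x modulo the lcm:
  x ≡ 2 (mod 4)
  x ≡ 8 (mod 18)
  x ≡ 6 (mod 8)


Moduli 4, 18, 8 are not pairwise coprime, so CRT works modulo lcm(m_i) when all pairwise compatibility conditions hold.
Pairwise compatibility: gcd(m_i, m_j) must divide a_i - a_j for every pair.
Merge one congruence at a time:
  Start: x ≡ 2 (mod 4).
  Combine with x ≡ 8 (mod 18): gcd(4, 18) = 2; 8 - 2 = 6, which IS divisible by 2, so compatible.
    Write x = 2 + 4·t and substitute into x ≡ 8 (mod 18): 4·t ≡ 8 − 2 = 6 (mod 18).
    Divide the congruence (and modulus) by g = 2: 2·t ≡ 3 (mod 9).
    The inverse of 2 mod 9 is 5 (since 2·5 = 10 = 1·9 + 1), so t ≡ 5·3 = 15 ≡ 6 (mod 9).
    Then x = 2 + 4·6 = 26, valid modulo lcm(4, 18) = 36: x ≡ 26 (mod 36).
  Combine with x ≡ 6 (mod 8): gcd(36, 8) = 4; 6 - 26 = -20, which IS divisible by 4, so compatible.
    Write x = 26 + 36·t and substitute into x ≡ 6 (mod 8): 36·t ≡ 6 − 26 = -20 (mod 8).
    Divide the congruence (and modulus) by g = 4: 9·t ≡ -5 (mod 2).
    Reduce coefficients mod 2: 1·t ≡ 1 (mod 2).
    So t ≡ 1 (mod 2).
    Then x = 26 + 36·1 = 62, valid modulo lcm(36, 8) = 72: x ≡ 62 (mod 72).
Verify: 62 mod 4 = 2, 62 mod 18 = 8, 62 mod 8 = 6.

x ≡ 62 (mod 72).


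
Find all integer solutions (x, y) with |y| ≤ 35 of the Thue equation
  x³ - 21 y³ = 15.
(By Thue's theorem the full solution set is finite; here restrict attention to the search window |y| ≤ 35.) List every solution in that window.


The equation is x³ - 21y³ = 15. For fixed y, x³ = 21·y³ + 15, so a solution requires the RHS to be a perfect cube.
Strategy: iterate y from -35 to 35, compute RHS = 21·y³ + 15, and check whether it is a (positive or negative) perfect cube.
Check small values of y:
  y = 0: RHS = 15 is not a perfect cube.
  y = 1: RHS = 36 is not a perfect cube.
  y = -1: RHS = -6 is not a perfect cube.
  y = 2: RHS = 183 is not a perfect cube.
  y = -2: RHS = -153 is not a perfect cube.
  y = 3: RHS = 582 is not a perfect cube.
  y = -3: RHS = -552 is not a perfect cube.
Continuing the search up to |y| = 35 finds no solutions either.
No (x, y) in the scanned range satisfies the equation.

No integer solutions with |y| ≤ 35.


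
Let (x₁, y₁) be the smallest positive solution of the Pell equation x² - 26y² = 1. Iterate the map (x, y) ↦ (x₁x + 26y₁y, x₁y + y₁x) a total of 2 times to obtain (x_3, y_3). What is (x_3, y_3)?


Step 1: Find the fundamental solution (x₁, y₁) of x² - 26y² = 1.
  Expand √26 as a continued fraction. a₀ = ⌊√26⌋ = 5; iterate m_{k+1} = d_k·a_k − m_k, d_{k+1} = (26 − m_{k+1}²)/d_k, a_{k+1} = ⌊(a₀ + m_{k+1})/d_{k+1}⌋ (starting m₀ = 0, d₀ = 1), with convergents p_k = a_k·p_{k-1} + p_{k-2}, q_k = a_k·q_{k-1} + q_{k-2} (p₋₁ = 1, q₋₁ = 0):
  k = 0: a₀ = 5; p₀/q₀ = 5/1; p₀² − 26·q₀² = 25 − 26 = -1.
  k = 1: m = 5, d = 1, a = ⌊(5 + 5)/1⌋ = 10; p/q = (10·5 + 1)/(10·1 + 0) = 51/10; p² − 26·q² = 2601 − 2600 = 1.
  The first convergent with p² − 26·q² = 1 gives the fundamental solution (x₁, y₁) = (51, 10).
Step 2: Apply the recurrence (x_{n+1}, y_{n+1}) = (x₁x_n + 26y₁y_n, x₁y_n + y₁x_n) repeatedly.
  From (x_1, y_1) = (51, 10): x_2 = 51·51 + 26·10·10 = 5201; y_2 = 51·10 + 10·51 = 1020.
  From (x_2, y_2) = (5201, 1020): x_3 = 51·5201 + 26·10·1020 = 530451; y_3 = 51·1020 + 10·5201 = 104030.
Step 3: Verify x_3² - 26·y_3² = 281378263401 - 281378263400 = 1 (should be 1). ✓

(x_1, y_1) = (51, 10); (x_3, y_3) = (530451, 104030).


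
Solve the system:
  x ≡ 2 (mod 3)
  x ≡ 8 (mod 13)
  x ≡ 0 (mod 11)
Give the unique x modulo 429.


Moduli 3, 13, 11 are pairwise coprime; by CRT there is a unique solution modulo M = 3 · 13 · 11 = 429.
Solve pairwise, accumulating the modulus:
  Start with x ≡ 2 (mod 3).
  Combine with x ≡ 8 (mod 13): since gcd(3, 13) = 1, we get a unique residue mod 39.
    Write x = 2 + 3·t and substitute into x ≡ 8 (mod 13): 3·t ≡ 8 − 2 = 6 (mod 13).
    The inverse of 3 mod 13 is 9 (since 3·9 = 27 = 2·13 + 1), so t ≡ 9·6 = 54 ≡ 2 (mod 13).
    Then x = 2 + 3·2 = 8, valid modulo lcm(3, 13) = 39: x ≡ 8 (mod 39).
  Combine with x ≡ 0 (mod 11): since gcd(39, 11) = 1, we get a unique residue mod 429.
    Write x = 8 + 39·t and substitute into x ≡ 0 (mod 11): 39·t ≡ 0 − 8 = -8 (mod 11).
    Reduce coefficients mod 11: 6·t ≡ 3 (mod 11).
    The inverse of 6 mod 11 is 2 (since 6·2 = 12 = 1·11 + 1), so t ≡ 2·3 = 6 ≡ 6 (mod 11).
    Then x = 8 + 39·6 = 242, valid modulo lcm(39, 11) = 429: x ≡ 242 (mod 429).
Verify: 242 mod 3 = 2 ✓, 242 mod 13 = 8 ✓, 242 mod 11 = 0 ✓.

x ≡ 242 (mod 429).


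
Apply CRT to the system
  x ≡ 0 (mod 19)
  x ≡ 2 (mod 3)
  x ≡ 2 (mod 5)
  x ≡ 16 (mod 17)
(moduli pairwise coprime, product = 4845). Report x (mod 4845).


Product of moduli M = 19 · 3 · 5 · 17 = 4845.
Merge one congruence at a time:
  Start: x ≡ 0 (mod 19).
  Combine with x ≡ 2 (mod 3); new modulus lcm = 57.
    Write x = 0 + 19·t and substitute into x ≡ 2 (mod 3): 19·t ≡ 2 − 0 = 2 (mod 3).
    Reduce coefficients mod 3: 1·t ≡ 2 (mod 3).
    So t ≡ 2 (mod 3).
    Then x = 0 + 19·2 = 38, valid modulo lcm(19, 3) = 57: x ≡ 38 (mod 57).
  Combine with x ≡ 2 (mod 5); new modulus lcm = 285.
    Write x = 38 + 57·t and substitute into x ≡ 2 (mod 5): 57·t ≡ 2 − 38 = -36 (mod 5).
    Reduce coefficients mod 5: 2·t ≡ 4 (mod 5).
    The inverse of 2 mod 5 is 3 (since 2·3 = 6 = 1·5 + 1), so t ≡ 3·4 = 12 ≡ 2 (mod 5).
    Then x = 38 + 57·2 = 152, valid modulo lcm(57, 5) = 285: x ≡ 152 (mod 285).
  Combine with x ≡ 16 (mod 17); new modulus lcm = 4845.
    Write x = 152 + 285·t and substitute into x ≡ 16 (mod 17): 285·t ≡ 16 − 152 = -136 (mod 17).
    Reduce coefficients mod 17: 13·t ≡ 0 (mod 17).
    The inverse of 13 mod 17 is 4 (since 13·4 = 52 = 3·17 + 1), so t ≡ 4·0 = 0 ≡ 0 (mod 17).
    Then x = 152 + 285·0 = 152, valid modulo lcm(285, 17) = 4845: x ≡ 152 (mod 4845).
Verify against each original: 152 mod 19 = 0, 152 mod 3 = 2, 152 mod 5 = 2, 152 mod 17 = 16.

x ≡ 152 (mod 4845).


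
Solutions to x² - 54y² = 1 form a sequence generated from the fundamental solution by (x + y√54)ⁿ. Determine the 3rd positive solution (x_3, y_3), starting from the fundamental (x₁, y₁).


Step 1: Find the fundamental solution (x₁, y₁) of x² - 54y² = 1.
  Expand √54 as a continued fraction. a₀ = ⌊√54⌋ = 7; iterate m_{k+1} = d_k·a_k − m_k, d_{k+1} = (54 − m_{k+1}²)/d_k, a_{k+1} = ⌊(a₀ + m_{k+1})/d_{k+1}⌋ (starting m₀ = 0, d₀ = 1), with convergents p_k = a_k·p_{k-1} + p_{k-2}, q_k = a_k·q_{k-1} + q_{k-2} (p₋₁ = 1, q₋₁ = 0):
  k = 0: a₀ = 7; p₀/q₀ = 7/1; p₀² − 54·q₀² = 49 − 54 = -5.
  k = 1: m = 7, d = 5, a = ⌊(7 + 7)/5⌋ = 2; p/q = (2·7 + 1)/(2·1 + 0) = 15/2; p² − 54·q² = 225 − 216 = 9.
  k = 2: m = 3, d = 9, a = ⌊(7 + 3)/9⌋ = 1; p/q = (1·15 + 7)/(1·2 + 1) = 22/3; p² − 54·q² = 484 − 486 = -2.
  k = 3: m = 6, d = 2, a = ⌊(7 + 6)/2⌋ = 6; p/q = (6·22 + 15)/(6·3 + 2) = 147/20; p² − 54·q² = 21609 − 21600 = 9.
  k = 4: m = 6, d = 9, a = ⌊(7 + 6)/9⌋ = 1; p/q = (1·147 + 22)/(1·20 + 3) = 169/23; p² − 54·q² = 28561 − 28566 = -5.
  k = 5: m = 3, d = 5, a = ⌊(7 + 3)/5⌋ = 2; p/q = (2·169 + 147)/(2·23 + 20) = 485/66; p² − 54·q² = 235225 − 235224 = 1.
  The first convergent with p² − 54·q² = 1 gives the fundamental solution (x₁, y₁) = (485, 66).
Step 2: Apply the recurrence (x_{n+1}, y_{n+1}) = (x₁x_n + 54y₁y_n, x₁y_n + y₁x_n) repeatedly.
  From (x_1, y_1) = (485, 66): x_2 = 485·485 + 54·66·66 = 470449; y_2 = 485·66 + 66·485 = 64020.
  From (x_2, y_2) = (470449, 64020): x_3 = 485·470449 + 54·66·64020 = 456335045; y_3 = 485·64020 + 66·470449 = 62099334.
Step 3: Verify x_3² - 54·y_3² = 208241673295152025 - 208241673295152024 = 1 (should be 1). ✓

(x_1, y_1) = (485, 66); (x_3, y_3) = (456335045, 62099334).


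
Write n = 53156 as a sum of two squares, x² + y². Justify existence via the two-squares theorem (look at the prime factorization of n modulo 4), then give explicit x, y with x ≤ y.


Step 1: Factor n = 53156 = 2^2 · 97 · 137.
Step 2: Check the mod-4 condition on each prime factor: 2 = 2 (special); 97 ≡ 1 (mod 4), exponent 1; 137 ≡ 1 (mod 4), exponent 1.
All primes ≡ 3 (mod 4) appear to even exponent (or don't appear), so by the two-squares theorem n IS expressible as a sum of two squares.
Step 3: Build a representation. Group n = k² · m with k = 2 and m = 97 · 137 = 13289 (a product of primes ≡ 1 (mod 4)); a representation of m scales to one of n via (k·x)² + (k·y)² = k²(x² + y²). Each prime p ≡ 1 (mod 4) is itself a sum of two squares; find a² by testing p − a² for a perfect square:
  97: 97 − 1² = 96, 97 − 2² = 93, 97 − 3² = 88, 97 − 4² = 81 = 9² ⇒ 97 = 4² + 9².
  137: 137 − 1² = 136, 137 − 2² = 133, 137 − 3² = 128, 137 − 4² = 121 = 11² ⇒ 137 = 4² + 11².
  Combine using the Brahmagupta–Fibonacci identity (a² + b²)(c² + d²) = (ac − bd)² + (ad + bc)² = (ac + bd)² + (ad − bc)²:
  97 · 137 = 13289: from (4² + 9²)(4² + 11²), take (4·4 − 9·11, 4·11 + 9·4) = (16 − 99, 44 + 36) = (-83, 80); dropping signs (only squares matter) gives (83, 80); check 83² + 80² = 6889 + 6400 = 13289 ✓.
  Scale by k = 2: (2·83, 2·80) = (166, 160).
Step 4: Order so x ≤ y and verify: 160² + 166² = 25600 + 27556 = 53156 = n. ✓

n = 53156 = 160² + 166² (one valid representation with x ≤ y).


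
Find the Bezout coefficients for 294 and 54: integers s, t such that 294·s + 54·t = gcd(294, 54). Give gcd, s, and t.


Euclidean algorithm on (294, 54) — divide until remainder is 0:
  294 = 5 · 54 + 24
  54 = 2 · 24 + 6
  24 = 4 · 6 + 0
gcd(294, 54) = 6.
Track Bezout coefficients alongside the remainders: start with r₀ = 294 = a·1 + b·0 (s = 1, t = 0) and r₁ = 54 = a·0 + b·1 (s = 0, t = 1); each new remainder r_{k+1} = r_{k-1} − q_k·r_k inherits s_{k+1} = s_{k-1} − q_k·s_k, t_{k+1} = t_{k-1} − q_k·t_k, so r_k = a·s_k + b·t_k at every step:
  q = 5: r = 24, s = 1 − 5·0 = 1, t = 0 − 5·1 = -5  (check: 294·1 + 54·(-5) = 24)
  q = 2: r = 6, s = 0 − 2·1 = -2, t = 1 − 2·(-5) = 11  (check: 294·(-2) + 54·11 = 6)
The row with r = 6 (the gcd) gives the Bezout coefficients s = -2, t = 11.
Result: 294 · (-2) + 54 · (11) = 6.

gcd(294, 54) = 6; s = -2, t = 11 (check: 294·(-2) + 54·11 = 6).


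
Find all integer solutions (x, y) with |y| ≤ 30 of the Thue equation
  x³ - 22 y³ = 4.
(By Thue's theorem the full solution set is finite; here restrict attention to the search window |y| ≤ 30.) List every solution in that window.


The equation is x³ - 22y³ = 4. For fixed y, x³ = 22·y³ + 4, so a solution requires the RHS to be a perfect cube.
Strategy: iterate y from -30 to 30, compute RHS = 22·y³ + 4, and check whether it is a (positive or negative) perfect cube.
Check small values of y:
  y = 0: RHS = 4 is not a perfect cube.
  y = 1: RHS = 26 is not a perfect cube.
  y = -1: RHS = -18 is not a perfect cube.
  y = 2: RHS = 180 is not a perfect cube.
  y = -2: RHS = -172 is not a perfect cube.
  y = 3: RHS = 598 is not a perfect cube.
  y = -3: RHS = -590 is not a perfect cube.
Continuing the search up to |y| = 30 finds no solutions either.
No (x, y) in the scanned range satisfies the equation.

No integer solutions with |y| ≤ 30.


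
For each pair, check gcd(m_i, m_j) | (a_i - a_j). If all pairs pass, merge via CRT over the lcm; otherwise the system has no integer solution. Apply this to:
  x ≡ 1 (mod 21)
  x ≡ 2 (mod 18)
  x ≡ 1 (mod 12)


Moduli 21, 18, 12 are not pairwise coprime, so CRT works modulo lcm(m_i) when all pairwise compatibility conditions hold.
Pairwise compatibility: gcd(m_i, m_j) must divide a_i - a_j for every pair.
Merge one congruence at a time:
  Start: x ≡ 1 (mod 21).
  Combine with x ≡ 2 (mod 18): gcd(21, 18) = 3, and 2 - 1 = 1 is NOT divisible by 3.
    ⇒ system is inconsistent (no integer solution).

No solution (the system is inconsistent).


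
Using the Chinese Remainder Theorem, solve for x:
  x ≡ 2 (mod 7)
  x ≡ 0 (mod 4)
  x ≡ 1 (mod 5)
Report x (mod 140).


Moduli 7, 4, 5 are pairwise coprime; by CRT there is a unique solution modulo M = 7 · 4 · 5 = 140.
Solve pairwise, accumulating the modulus:
  Start with x ≡ 2 (mod 7).
  Combine with x ≡ 0 (mod 4): since gcd(7, 4) = 1, we get a unique residue mod 28.
    Write x = 2 + 7·t and substitute into x ≡ 0 (mod 4): 7·t ≡ 0 − 2 = -2 (mod 4).
    Reduce coefficients mod 4: 3·t ≡ 2 (mod 4).
    The inverse of 3 mod 4 is 3 (since 3·3 = 9 = 2·4 + 1), so t ≡ 3·2 = 6 ≡ 2 (mod 4).
    Then x = 2 + 7·2 = 16, valid modulo lcm(7, 4) = 28: x ≡ 16 (mod 28).
  Combine with x ≡ 1 (mod 5): since gcd(28, 5) = 1, we get a unique residue mod 140.
    Write x = 16 + 28·t and substitute into x ≡ 1 (mod 5): 28·t ≡ 1 − 16 = -15 (mod 5).
    Reduce coefficients mod 5: 3·t ≡ 0 (mod 5).
    The inverse of 3 mod 5 is 2 (since 3·2 = 6 = 1·5 + 1), so t ≡ 2·0 = 0 ≡ 0 (mod 5).
    Then x = 16 + 28·0 = 16, valid modulo lcm(28, 5) = 140: x ≡ 16 (mod 140).
Verify: 16 mod 7 = 2 ✓, 16 mod 4 = 0 ✓, 16 mod 5 = 1 ✓.

x ≡ 16 (mod 140).


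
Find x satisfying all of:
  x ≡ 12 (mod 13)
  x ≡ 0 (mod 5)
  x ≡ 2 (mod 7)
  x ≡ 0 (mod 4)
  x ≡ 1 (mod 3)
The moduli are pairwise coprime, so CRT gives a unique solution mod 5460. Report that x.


Product of moduli M = 13 · 5 · 7 · 4 · 3 = 5460.
Merge one congruence at a time:
  Start: x ≡ 12 (mod 13).
  Combine with x ≡ 0 (mod 5); new modulus lcm = 65.
    Write x = 12 + 13·t and substitute into x ≡ 0 (mod 5): 13·t ≡ 0 − 12 = -12 (mod 5).
    Reduce coefficients mod 5: 3·t ≡ 3 (mod 5).
    The inverse of 3 mod 5 is 2 (since 3·2 = 6 = 1·5 + 1), so t ≡ 2·3 = 6 ≡ 1 (mod 5).
    Then x = 12 + 13·1 = 25, valid modulo lcm(13, 5) = 65: x ≡ 25 (mod 65).
  Combine with x ≡ 2 (mod 7); new modulus lcm = 455.
    Write x = 25 + 65·t and substitute into x ≡ 2 (mod 7): 65·t ≡ 2 − 25 = -23 (mod 7).
    Reduce coefficients mod 7: 2·t ≡ 5 (mod 7).
    The inverse of 2 mod 7 is 4 (since 2·4 = 8 = 1·7 + 1), so t ≡ 4·5 = 20 ≡ 6 (mod 7).
    Then x = 25 + 65·6 = 415, valid modulo lcm(65, 7) = 455: x ≡ 415 (mod 455).
  Combine with x ≡ 0 (mod 4); new modulus lcm = 1820.
    Write x = 415 + 455·t and substitute into x ≡ 0 (mod 4): 455·t ≡ 0 − 415 = -415 (mod 4).
    Reduce coefficients mod 4: 3·t ≡ 1 (mod 4).
    The inverse of 3 mod 4 is 3 (since 3·3 = 9 = 2·4 + 1), so t ≡ 3·1 = 3 ≡ 3 (mod 4).
    Then x = 415 + 455·3 = 1780, valid modulo lcm(455, 4) = 1820: x ≡ 1780 (mod 1820).
  Combine with x ≡ 1 (mod 3); new modulus lcm = 5460.
    Write x = 1780 + 1820·t and substitute into x ≡ 1 (mod 3): 1820·t ≡ 1 − 1780 = -1779 (mod 3).
    Reduce coefficients mod 3: 2·t ≡ 0 (mod 3).
    The inverse of 2 mod 3 is 2 (since 2·2 = 4 = 1·3 + 1), so t ≡ 2·0 = 0 ≡ 0 (mod 3).
    Then x = 1780 + 1820·0 = 1780, valid modulo lcm(1820, 3) = 5460: x ≡ 1780 (mod 5460).
Verify against each original: 1780 mod 13 = 12, 1780 mod 5 = 0, 1780 mod 7 = 2, 1780 mod 4 = 0, 1780 mod 3 = 1.

x ≡ 1780 (mod 5460).


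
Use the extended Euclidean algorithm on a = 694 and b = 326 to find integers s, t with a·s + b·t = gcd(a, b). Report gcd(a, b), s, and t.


Euclidean algorithm on (694, 326) — divide until remainder is 0:
  694 = 2 · 326 + 42
  326 = 7 · 42 + 32
  42 = 1 · 32 + 10
  32 = 3 · 10 + 2
  10 = 5 · 2 + 0
gcd(694, 326) = 2.
Track Bezout coefficients alongside the remainders: start with r₀ = 694 = a·1 + b·0 (s = 1, t = 0) and r₁ = 326 = a·0 + b·1 (s = 0, t = 1); each new remainder r_{k+1} = r_{k-1} − q_k·r_k inherits s_{k+1} = s_{k-1} − q_k·s_k, t_{k+1} = t_{k-1} − q_k·t_k, so r_k = a·s_k + b·t_k at every step:
  q = 2: r = 42, s = 1 − 2·0 = 1, t = 0 − 2·1 = -2  (check: 694·1 + 326·(-2) = 42)
  q = 7: r = 32, s = 0 − 7·1 = -7, t = 1 − 7·(-2) = 15  (check: 694·(-7) + 326·15 = 32)
  q = 1: r = 10, s = 1 − 1·(-7) = 8, t = -2 − 1·15 = -17  (check: 694·8 + 326·(-17) = 10)
  q = 3: r = 2, s = -7 − 3·8 = -31, t = 15 − 3·(-17) = 66  (check: 694·(-31) + 326·66 = 2)
The row with r = 2 (the gcd) gives the Bezout coefficients s = -31, t = 66.
Result: 694 · (-31) + 326 · (66) = 2.

gcd(694, 326) = 2; s = -31, t = 66 (check: 694·(-31) + 326·66 = 2).


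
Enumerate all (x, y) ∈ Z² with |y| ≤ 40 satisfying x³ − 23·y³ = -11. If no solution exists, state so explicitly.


The equation is x³ - 23y³ = -11. For fixed y, x³ = 23·y³ − 11, so a solution requires the RHS to be a perfect cube.
Strategy: iterate y from -40 to 40, compute RHS = 23·y³ − 11, and check whether it is a (positive or negative) perfect cube.
Check small values of y:
  y = 0: RHS = -11 is not a perfect cube.
  y = 1: RHS = 12 is not a perfect cube.
  y = -1: RHS = -34 is not a perfect cube.
  y = 2: RHS = 173 is not a perfect cube.
  y = -2: RHS = -195 is not a perfect cube.
  y = 3: RHS = 610 is not a perfect cube.
  y = -3: RHS = -632 is not a perfect cube.
Continuing the search up to |y| = 40 finds no solutions either.
No (x, y) in the scanned range satisfies the equation.

No integer solutions with |y| ≤ 40.


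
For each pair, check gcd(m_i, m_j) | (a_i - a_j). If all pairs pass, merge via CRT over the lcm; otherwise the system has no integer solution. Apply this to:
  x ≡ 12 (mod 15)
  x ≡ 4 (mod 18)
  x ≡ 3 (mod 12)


Moduli 15, 18, 12 are not pairwise coprime, so CRT works modulo lcm(m_i) when all pairwise compatibility conditions hold.
Pairwise compatibility: gcd(m_i, m_j) must divide a_i - a_j for every pair.
Merge one congruence at a time:
  Start: x ≡ 12 (mod 15).
  Combine with x ≡ 4 (mod 18): gcd(15, 18) = 3, and 4 - 12 = -8 is NOT divisible by 3.
    ⇒ system is inconsistent (no integer solution).

No solution (the system is inconsistent).


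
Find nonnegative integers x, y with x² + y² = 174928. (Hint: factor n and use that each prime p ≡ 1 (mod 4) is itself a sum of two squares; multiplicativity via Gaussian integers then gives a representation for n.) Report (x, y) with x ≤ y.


Step 1: Factor n = 174928 = 2^4 · 13 · 29^2.
Step 2: Check the mod-4 condition on each prime factor: 2 = 2 (special); 13 ≡ 1 (mod 4), exponent 1; 29 ≡ 1 (mod 4), exponent 2.
All primes ≡ 3 (mod 4) appear to even exponent (or don't appear), so by the two-squares theorem n IS expressible as a sum of two squares.
Step 3: Build a representation. Group n = k² · m with k = 4 and m = 13 · 29 · 29 = 10933 (a product of primes ≡ 1 (mod 4)); a representation of m scales to one of n via (k·x)² + (k·y)² = k²(x² + y²). Each prime p ≡ 1 (mod 4) is itself a sum of two squares; find a² by testing p − a² for a perfect square:
  13: 13 − 1² = 12, 13 − 2² = 9 = 3² ⇒ 13 = 2² + 3².
  29: 29 − 1² = 28, 29 − 2² = 25 = 5² ⇒ 29 = 2² + 5².
  Combine using the Brahmagupta–Fibonacci identity (a² + b²)(c² + d²) = (ac − bd)² + (ad + bc)² = (ac + bd)² + (ad − bc)²:
  13 · 29 = 377: from (2² + 3²)(2² + 5²), take (2·2 − 3·5, 2·5 + 3·2) = (4 − 15, 10 + 6) = (-11, 16); dropping signs (only squares matter) gives (11, 16); check 11² + 16² = 121 + 256 = 377 ✓.
  377 · 29 = 10933: from (11² + 16²)(2² + 5²), take (11·2 − 16·5, 11·5 + 16·2) = (22 − 80, 55 + 32) = (-58, 87); dropping signs (only squares matter) gives (58, 87); check 58² + 87² = 3364 + 7569 = 10933 ✓.
  Scale by k = 4: (4·58, 4·87) = (232, 348).
Step 4: Order so x ≤ y and verify: 232² + 348² = 53824 + 121104 = 174928 = n. ✓

n = 174928 = 232² + 348² (one valid representation with x ≤ y).
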